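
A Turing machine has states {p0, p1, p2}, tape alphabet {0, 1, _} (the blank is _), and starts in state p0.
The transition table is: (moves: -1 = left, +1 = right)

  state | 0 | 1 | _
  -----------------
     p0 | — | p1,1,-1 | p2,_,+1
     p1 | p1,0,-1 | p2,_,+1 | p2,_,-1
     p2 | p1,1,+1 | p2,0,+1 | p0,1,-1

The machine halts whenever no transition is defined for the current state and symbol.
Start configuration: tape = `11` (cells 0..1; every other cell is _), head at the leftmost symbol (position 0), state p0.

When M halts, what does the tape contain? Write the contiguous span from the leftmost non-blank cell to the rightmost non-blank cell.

state=p0 head=0 tape=___[1]1   (p0,1)→(p1,1,-1)
state=p1 head=-1 tape=__[_]11   (p1,_)→(p2,_,-1)
state=p2 head=-2 tape=_[_]_11   (p2,_)→(p0,1,-1)
state=p0 head=-3 tape=[_]1_11   (p0,_)→(p2,_,+1)
state=p2 head=-2 tape=_[1]_11   (p2,1)→(p2,0,+1)
state=p2 head=-1 tape=_0[_]11   (p2,_)→(p0,1,-1)
state=p0 head=-2 tape=_[0]111
The non-blank tape span at halt is 0111.

0111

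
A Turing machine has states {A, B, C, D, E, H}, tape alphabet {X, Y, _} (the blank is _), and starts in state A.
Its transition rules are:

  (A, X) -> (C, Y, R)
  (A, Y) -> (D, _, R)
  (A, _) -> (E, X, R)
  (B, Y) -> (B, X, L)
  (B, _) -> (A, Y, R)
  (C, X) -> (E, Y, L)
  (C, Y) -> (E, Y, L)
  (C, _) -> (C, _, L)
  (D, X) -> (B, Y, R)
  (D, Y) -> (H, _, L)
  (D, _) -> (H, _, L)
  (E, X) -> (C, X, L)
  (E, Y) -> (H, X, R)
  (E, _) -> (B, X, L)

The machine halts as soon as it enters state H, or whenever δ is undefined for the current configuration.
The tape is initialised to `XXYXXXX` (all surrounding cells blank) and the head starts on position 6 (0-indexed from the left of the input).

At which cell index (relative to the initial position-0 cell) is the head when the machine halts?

0

state=A head=6 tape=__XXYXXX[X]_   (A,X)→(C,Y,R)
state=C head=7 tape=__XXYXXXY[_]   (C,_)→(C,_,L)
state=C head=6 tape=__XXYXXX[Y]_   (C,Y)→(E,Y,L)
state=E head=5 tape=__XXYXX[X]Y_   (E,X)→(C,X,L)
state=C head=4 tape=__XXYX[X]XY_   (C,X)→(E,Y,L)
state=E head=3 tape=__XXY[X]YXY_   (E,X)→(C,X,L)
state=C head=2 tape=__XX[Y]XYXY_   (C,Y)→(E,Y,L)
state=E head=1 tape=__X[X]YXYXY_   (E,X)→(C,X,L)
state=C head=0 tape=__[X]XYXYXY_   (C,X)→(E,Y,L)
state=E head=-1 tape=_[_]YXYXYXY_   (E,_)→(B,X,L)
state=B head=-2 tape=[_]XYXYXYXY_   (B,_)→(A,Y,R)
state=A head=-1 tape=Y[X]YXYXYXY_   (A,X)→(C,Y,R)
state=C head=0 tape=YY[Y]XYXYXY_   (C,Y)→(E,Y,L)
state=E head=-1 tape=Y[Y]YXYXYXY_   (E,Y)→(H,X,R)
state=H head=0 tape=YX[Y]XYXYXY_
At halt the head is at cell 0.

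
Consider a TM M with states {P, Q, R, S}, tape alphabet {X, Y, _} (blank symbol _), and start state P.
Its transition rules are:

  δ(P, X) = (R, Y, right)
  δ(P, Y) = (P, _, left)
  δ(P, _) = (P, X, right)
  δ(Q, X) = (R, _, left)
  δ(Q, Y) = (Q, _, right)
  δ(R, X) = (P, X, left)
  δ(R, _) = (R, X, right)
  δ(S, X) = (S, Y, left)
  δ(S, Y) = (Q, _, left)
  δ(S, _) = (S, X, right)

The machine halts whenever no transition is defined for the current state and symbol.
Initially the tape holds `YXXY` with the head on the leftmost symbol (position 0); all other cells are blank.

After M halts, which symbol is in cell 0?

X

state=P head=0 tape=__[Y]XXY   (P,Y)→(P,_,left)
state=P head=-1 tape=_[_]_XXY   (P,_)→(P,X,right)
state=P head=0 tape=_X[_]XXY   (P,_)→(P,X,right)
state=P head=1 tape=_XX[X]XY   (P,X)→(R,Y,right)
state=R head=2 tape=_XXY[X]Y   (R,X)→(P,X,left)
state=P head=1 tape=_XX[Y]XY   (P,Y)→(P,_,left)
state=P head=0 tape=_X[X]_XY   (P,X)→(R,Y,right)
state=R head=1 tape=_XY[_]XY   (R,_)→(R,X,right)
state=R head=2 tape=_XYX[X]Y   (R,X)→(P,X,left)
state=P head=1 tape=_XY[X]XY   (P,X)→(R,Y,right)
state=R head=2 tape=_XYY[X]Y   (R,X)→(P,X,left)
state=P head=1 tape=_XY[Y]XY   (P,Y)→(P,_,left)
state=P head=0 tape=_X[Y]_XY   (P,Y)→(P,_,left)
state=P head=-1 tape=_[X]__XY   (P,X)→(R,Y,right)
state=R head=0 tape=_Y[_]_XY   (R,_)→(R,X,right)
state=R head=1 tape=_YX[_]XY   (R,_)→(R,X,right)
state=R head=2 tape=_YXX[X]Y   (R,X)→(P,X,left)
state=P head=1 tape=_YX[X]XY   (P,X)→(R,Y,right)
state=R head=2 tape=_YXY[X]Y   (R,X)→(P,X,left)
state=P head=1 tape=_YX[Y]XY   (P,Y)→(P,_,left)
state=P head=0 tape=_Y[X]_XY   (P,X)→(R,Y,right)
state=R head=1 tape=_YY[_]XY   (R,_)→(R,X,right)
state=R head=2 tape=_YYX[X]Y   (R,X)→(P,X,left)
state=P head=1 tape=_YY[X]XY   (P,X)→(R,Y,right)
state=R head=2 tape=_YYY[X]Y   (R,X)→(P,X,left)
state=P head=1 tape=_YY[Y]XY   (P,Y)→(P,_,left)
state=P head=0 tape=_Y[Y]_XY   (P,Y)→(P,_,left)
state=P head=-1 tape=_[Y]__XY   (P,Y)→(P,_,left)
state=P head=-2 tape=[_]___XY   (P,_)→(P,X,right)
state=P head=-1 tape=X[_]__XY   (P,_)→(P,X,right)
state=P head=0 tape=XX[_]_XY   (P,_)→(P,X,right)
state=P head=1 tape=XXX[_]XY   (P,_)→(P,X,right)
state=P head=2 tape=XXXX[X]Y   (P,X)→(R,Y,right)
state=R head=3 tape=XXXXY[Y]
Cell 0 holds X when M halts.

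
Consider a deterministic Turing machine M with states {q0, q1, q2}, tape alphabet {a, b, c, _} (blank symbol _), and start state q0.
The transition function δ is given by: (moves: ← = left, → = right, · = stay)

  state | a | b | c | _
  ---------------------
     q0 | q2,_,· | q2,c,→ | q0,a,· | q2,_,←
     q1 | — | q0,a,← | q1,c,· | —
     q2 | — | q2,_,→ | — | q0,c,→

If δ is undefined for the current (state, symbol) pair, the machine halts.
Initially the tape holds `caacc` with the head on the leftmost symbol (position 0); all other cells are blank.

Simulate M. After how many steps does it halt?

q0 | [c]aacc_   read c → write a, move ·, go to q0
q0 | [a]aacc_   read a → write _, move ·, go to q2
q2 | [_]aacc_   read _ → write c, move →, go to q0
q0 | c[a]acc_   read a → write _, move ·, go to q2
q2 | c[_]acc_   read _ → write c, move →, go to q0
q0 | cc[a]cc_   read a → write _, move ·, go to q2
q2 | cc[_]cc_   read _ → write c, move →, go to q0
q0 | ccc[c]c_   read c → write a, move ·, go to q0
q0 | ccc[a]c_   read a → write _, move ·, go to q2
q2 | ccc[_]c_   read _ → write c, move →, go to q0
q0 | cccc[c]_   read c → write a, move ·, go to q0
q0 | cccc[a]_   read a → write _, move ·, go to q2
q2 | cccc[_]_   read _ → write c, move →, go to q0
q0 | ccccc[_]   read _ → write _, move ←, go to q2
q2 | cccc[c]_
M halts after 14 transitions.

14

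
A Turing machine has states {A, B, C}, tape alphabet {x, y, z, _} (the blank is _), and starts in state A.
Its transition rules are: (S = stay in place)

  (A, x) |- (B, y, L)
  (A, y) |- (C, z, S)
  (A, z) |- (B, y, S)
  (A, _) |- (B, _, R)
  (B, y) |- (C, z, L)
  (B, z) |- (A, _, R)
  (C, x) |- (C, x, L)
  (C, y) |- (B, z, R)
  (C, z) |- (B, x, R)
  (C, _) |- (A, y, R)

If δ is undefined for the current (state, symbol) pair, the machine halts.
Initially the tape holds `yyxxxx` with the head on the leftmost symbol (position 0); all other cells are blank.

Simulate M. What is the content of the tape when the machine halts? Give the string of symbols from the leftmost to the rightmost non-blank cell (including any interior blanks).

z_x_yxxx

state=A head=0 tape=__[y]yxxxx   (A,y)→(C,z,S)
state=C head=0 tape=__[z]yxxxx   (C,z)→(B,x,R)
state=B head=1 tape=__x[y]xxxx   (B,y)→(C,z,L)
state=C head=0 tape=__[x]zxxxx   (C,x)→(C,x,L)
state=C head=-1 tape=_[_]xzxxxx   (C,_)→(A,y,R)
state=A head=0 tape=_y[x]zxxxx   (A,x)→(B,y,L)
state=B head=-1 tape=_[y]yzxxxx   (B,y)→(C,z,L)
state=C head=-2 tape=[_]zyzxxxx   (C,_)→(A,y,R)
state=A head=-1 tape=y[z]yzxxxx   (A,z)→(B,y,S)
state=B head=-1 tape=y[y]yzxxxx   (B,y)→(C,z,L)
state=C head=-2 tape=[y]zyzxxxx   (C,y)→(B,z,R)
state=B head=-1 tape=z[z]yzxxxx   (B,z)→(A,_,R)
state=A head=0 tape=z_[y]zxxxx   (A,y)→(C,z,S)
state=C head=0 tape=z_[z]zxxxx   (C,z)→(B,x,R)
state=B head=1 tape=z_x[z]xxxx   (B,z)→(A,_,R)
state=A head=2 tape=z_x_[x]xxx   (A,x)→(B,y,L)
state=B head=1 tape=z_x[_]yxxx
The non-blank tape span at halt is z_x_yxxx.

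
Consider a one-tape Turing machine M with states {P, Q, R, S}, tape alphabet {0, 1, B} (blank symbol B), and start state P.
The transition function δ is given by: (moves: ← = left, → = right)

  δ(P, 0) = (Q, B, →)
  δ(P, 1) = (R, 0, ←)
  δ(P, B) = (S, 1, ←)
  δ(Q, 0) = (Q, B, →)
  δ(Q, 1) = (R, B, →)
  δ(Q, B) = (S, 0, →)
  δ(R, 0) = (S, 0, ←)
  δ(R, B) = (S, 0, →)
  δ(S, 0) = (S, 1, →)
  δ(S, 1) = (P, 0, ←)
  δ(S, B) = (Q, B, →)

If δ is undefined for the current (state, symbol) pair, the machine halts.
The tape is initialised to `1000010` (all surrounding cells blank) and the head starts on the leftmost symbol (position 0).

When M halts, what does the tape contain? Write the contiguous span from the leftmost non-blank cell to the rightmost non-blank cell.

P | B[1]000010   read 1 → write 0, move ←, go to R
R | [B]0000010   read B → write 0, move →, go to S
S | 0[0]000010   read 0 → write 1, move →, go to S
S | 01[0]00010   read 0 → write 1, move →, go to S
S | 011[0]0010   read 0 → write 1, move →, go to S
S | 0111[0]010   read 0 → write 1, move →, go to S
S | 01111[0]10   read 0 → write 1, move →, go to S
S | 011111[1]0   read 1 → write 0, move ←, go to P
P | 01111[1]00   read 1 → write 0, move ←, go to R
R | 0111[1]000
The non-blank tape span at halt is 01111000.

01111000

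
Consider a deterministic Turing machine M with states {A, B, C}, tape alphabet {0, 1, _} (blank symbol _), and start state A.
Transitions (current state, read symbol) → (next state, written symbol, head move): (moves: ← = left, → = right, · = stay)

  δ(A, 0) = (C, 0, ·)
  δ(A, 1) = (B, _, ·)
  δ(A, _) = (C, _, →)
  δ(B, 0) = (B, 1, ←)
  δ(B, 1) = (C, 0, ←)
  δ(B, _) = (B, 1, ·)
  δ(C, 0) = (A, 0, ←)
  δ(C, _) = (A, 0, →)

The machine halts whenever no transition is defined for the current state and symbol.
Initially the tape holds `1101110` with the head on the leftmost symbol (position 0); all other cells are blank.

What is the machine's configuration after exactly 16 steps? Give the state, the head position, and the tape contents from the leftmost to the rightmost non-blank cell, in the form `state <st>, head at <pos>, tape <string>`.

state A, head at -2, tape 00101110

state=A head=0 tape=__[1]101110   (A,1)→(B,_,·)
state=B head=0 tape=__[_]101110   (B,_)→(B,1,·)
state=B head=0 tape=__[1]101110   (B,1)→(C,0,←)
state=C head=-1 tape=_[_]0101110   (C,_)→(A,0,→)
state=A head=0 tape=_0[0]101110   (A,0)→(C,0,·)
state=C head=0 tape=_0[0]101110   (C,0)→(A,0,←)
state=A head=-1 tape=_[0]0101110   (A,0)→(C,0,·)
state=C head=-1 tape=_[0]0101110   (C,0)→(A,0,←)
state=A head=-2 tape=[_]00101110   (A,_)→(C,_,→)
state=C head=-1 tape=_[0]0101110   (C,0)→(A,0,←)
state=A head=-2 tape=[_]00101110   (A,_)→(C,_,→)
state=C head=-1 tape=_[0]0101110   (C,0)→(A,0,←)
state=A head=-2 tape=[_]00101110   (A,_)→(C,_,→)
state=C head=-1 tape=_[0]0101110   (C,0)→(A,0,←)
state=A head=-2 tape=[_]00101110   (A,_)→(C,_,→)
state=C head=-1 tape=_[0]0101110   (C,0)→(A,0,←)
state=A head=-2 tape=[_]00101110
After 16 steps: state A, head at -2, tape 00101110.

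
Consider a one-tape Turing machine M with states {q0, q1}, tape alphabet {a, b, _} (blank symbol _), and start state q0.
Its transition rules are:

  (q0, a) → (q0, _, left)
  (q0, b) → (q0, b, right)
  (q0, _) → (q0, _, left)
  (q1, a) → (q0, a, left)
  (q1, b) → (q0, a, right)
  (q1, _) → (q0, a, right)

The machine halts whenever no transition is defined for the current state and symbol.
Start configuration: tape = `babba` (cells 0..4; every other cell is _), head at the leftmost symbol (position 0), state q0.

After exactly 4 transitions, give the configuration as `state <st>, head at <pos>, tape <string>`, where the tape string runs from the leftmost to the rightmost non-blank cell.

state=q0 head=0 tape=[b]abba   (q0,b)→(q0,b,right)
state=q0 head=1 tape=b[a]bba   (q0,a)→(q0,_,left)
state=q0 head=0 tape=[b]_bba   (q0,b)→(q0,b,right)
state=q0 head=1 tape=b[_]bba   (q0,_)→(q0,_,left)
state=q0 head=0 tape=[b]_bba
After 4 steps: state q0, head at 0, tape b_bba.

state q0, head at 0, tape b_bba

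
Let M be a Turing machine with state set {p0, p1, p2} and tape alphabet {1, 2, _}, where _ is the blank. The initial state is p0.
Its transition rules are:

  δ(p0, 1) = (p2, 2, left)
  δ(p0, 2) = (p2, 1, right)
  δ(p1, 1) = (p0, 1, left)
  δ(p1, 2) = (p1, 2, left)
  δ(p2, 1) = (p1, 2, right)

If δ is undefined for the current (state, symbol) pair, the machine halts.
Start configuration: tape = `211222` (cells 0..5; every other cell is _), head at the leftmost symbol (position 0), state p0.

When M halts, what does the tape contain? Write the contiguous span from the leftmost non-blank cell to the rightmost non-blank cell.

212222

state=p0 head=0 tape=_[2]11222   (p0,2)→(p2,1,right)
state=p2 head=1 tape=_1[1]1222   (p2,1)→(p1,2,right)
state=p1 head=2 tape=_12[1]222   (p1,1)→(p0,1,left)
state=p0 head=1 tape=_1[2]1222   (p0,2)→(p2,1,right)
state=p2 head=2 tape=_11[1]222   (p2,1)→(p1,2,right)
state=p1 head=3 tape=_112[2]22   (p1,2)→(p1,2,left)
state=p1 head=2 tape=_11[2]222   (p1,2)→(p1,2,left)
state=p1 head=1 tape=_1[1]2222   (p1,1)→(p0,1,left)
state=p0 head=0 tape=_[1]12222   (p0,1)→(p2,2,left)
state=p2 head=-1 tape=[_]212222
The non-blank tape span at halt is 212222.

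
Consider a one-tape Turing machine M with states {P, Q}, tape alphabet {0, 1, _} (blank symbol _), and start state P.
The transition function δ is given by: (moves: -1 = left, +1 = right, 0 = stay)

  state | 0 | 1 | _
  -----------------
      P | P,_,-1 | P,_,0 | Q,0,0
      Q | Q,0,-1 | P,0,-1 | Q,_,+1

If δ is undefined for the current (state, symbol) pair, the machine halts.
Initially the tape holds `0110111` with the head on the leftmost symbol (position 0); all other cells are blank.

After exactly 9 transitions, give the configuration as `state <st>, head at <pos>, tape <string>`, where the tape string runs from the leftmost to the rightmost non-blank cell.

state Q, head at -2, tape 0_110111

P | __[0]110111   read 0 → write _, move -1, go to P
P | _[_]_110111   read _ → write 0, move 0, go to Q
Q | _[0]_110111   read 0 → write 0, move -1, go to Q
Q | [_]0_110111   read _ → write _, move +1, go to Q
Q | _[0]_110111   read 0 → write 0, move -1, go to Q
Q | [_]0_110111   read _ → write _, move +1, go to Q
Q | _[0]_110111   read 0 → write 0, move -1, go to Q
Q | [_]0_110111   read _ → write _, move +1, go to Q
Q | _[0]_110111   read 0 → write 0, move -1, go to Q
Q | [_]0_110111
After 9 steps: state Q, head at -2, tape 0_110111.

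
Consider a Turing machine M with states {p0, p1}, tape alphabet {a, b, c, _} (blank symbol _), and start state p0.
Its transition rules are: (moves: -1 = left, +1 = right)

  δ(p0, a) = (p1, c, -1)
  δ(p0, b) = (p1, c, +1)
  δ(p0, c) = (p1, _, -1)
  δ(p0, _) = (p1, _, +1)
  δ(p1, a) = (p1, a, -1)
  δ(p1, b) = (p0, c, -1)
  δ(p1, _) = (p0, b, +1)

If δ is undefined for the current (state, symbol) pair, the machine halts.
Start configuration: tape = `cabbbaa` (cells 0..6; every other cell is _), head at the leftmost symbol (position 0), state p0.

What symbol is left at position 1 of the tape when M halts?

c

p0 | _[c]abbbaa   read c → write _, move -1, go to p1
p1 | [_]_abbbaa   read _ → write b, move +1, go to p0
p0 | b[_]abbbaa   read _ → write _, move +1, go to p1
p1 | b_[a]bbbaa   read a → write a, move -1, go to p1
p1 | b[_]abbbaa   read _ → write b, move +1, go to p0
p0 | bb[a]bbbaa   read a → write c, move -1, go to p1
p1 | b[b]cbbbaa   read b → write c, move -1, go to p0
p0 | [b]ccbbbaa   read b → write c, move +1, go to p1
p1 | c[c]cbbbaa
Cell 1 holds c when M halts.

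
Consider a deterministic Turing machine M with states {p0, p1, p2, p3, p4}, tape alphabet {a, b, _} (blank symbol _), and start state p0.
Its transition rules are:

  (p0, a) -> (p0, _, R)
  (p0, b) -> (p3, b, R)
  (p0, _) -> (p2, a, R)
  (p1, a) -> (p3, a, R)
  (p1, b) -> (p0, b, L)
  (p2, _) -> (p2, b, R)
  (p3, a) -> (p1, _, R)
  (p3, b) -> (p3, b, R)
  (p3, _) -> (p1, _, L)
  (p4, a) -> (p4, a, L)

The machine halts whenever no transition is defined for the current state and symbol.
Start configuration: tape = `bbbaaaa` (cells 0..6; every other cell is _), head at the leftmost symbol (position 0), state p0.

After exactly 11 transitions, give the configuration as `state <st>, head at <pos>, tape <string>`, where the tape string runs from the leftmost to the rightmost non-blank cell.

state p3, head at 7, tape bbb_a_a

state=p0 head=0 tape=[b]bbaaaa_   (p0,b)→(p3,b,R)
state=p3 head=1 tape=b[b]baaaa_   (p3,b)→(p3,b,R)
state=p3 head=2 tape=bb[b]aaaa_   (p3,b)→(p3,b,R)
state=p3 head=3 tape=bbb[a]aaa_   (p3,a)→(p1,_,R)
state=p1 head=4 tape=bbb_[a]aa_   (p1,a)→(p3,a,R)
state=p3 head=5 tape=bbb_a[a]a_   (p3,a)→(p1,_,R)
state=p1 head=6 tape=bbb_a_[a]_   (p1,a)→(p3,a,R)
state=p3 head=7 tape=bbb_a_a[_]   (p3,_)→(p1,_,L)
state=p1 head=6 tape=bbb_a_[a]_   (p1,a)→(p3,a,R)
state=p3 head=7 tape=bbb_a_a[_]   (p3,_)→(p1,_,L)
state=p1 head=6 tape=bbb_a_[a]_   (p1,a)→(p3,a,R)
state=p3 head=7 tape=bbb_a_a[_]
After 11 steps: state p3, head at 7, tape bbb_a_a.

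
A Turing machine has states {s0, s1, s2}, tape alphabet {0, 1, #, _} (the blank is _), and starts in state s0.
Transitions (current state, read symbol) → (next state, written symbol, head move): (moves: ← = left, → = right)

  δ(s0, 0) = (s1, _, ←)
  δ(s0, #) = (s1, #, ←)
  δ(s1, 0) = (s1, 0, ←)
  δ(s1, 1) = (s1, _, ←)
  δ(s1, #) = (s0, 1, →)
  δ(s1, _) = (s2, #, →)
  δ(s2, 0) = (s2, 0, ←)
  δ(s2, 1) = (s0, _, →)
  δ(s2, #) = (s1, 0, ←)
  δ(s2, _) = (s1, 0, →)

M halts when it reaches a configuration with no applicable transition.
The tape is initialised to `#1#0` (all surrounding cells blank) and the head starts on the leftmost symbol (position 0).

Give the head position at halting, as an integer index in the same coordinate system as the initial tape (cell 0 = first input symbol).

s0 | __[#]1#0   read # → write #, move ←, go to s1
s1 | _[_]#1#0   read _ → write #, move →, go to s2
s2 | _#[#]1#0   read # → write 0, move ←, go to s1
s1 | _[#]01#0   read # → write 1, move →, go to s0
s0 | _1[0]1#0   read 0 → write _, move ←, go to s1
s1 | _[1]_1#0   read 1 → write _, move ←, go to s1
s1 | [_]__1#0   read _ → write #, move →, go to s2
s2 | #[_]_1#0   read _ → write 0, move →, go to s1
s1 | #0[_]1#0   read _ → write #, move →, go to s2
s2 | #0#[1]#0   read 1 → write _, move →, go to s0
s0 | #0#_[#]0   read # → write #, move ←, go to s1
s1 | #0#[_]#0   read _ → write #, move →, go to s2
s2 | #0##[#]0   read # → write 0, move ←, go to s1
s1 | #0#[#]00   read # → write 1, move →, go to s0
s0 | #0#1[0]0   read 0 → write _, move ←, go to s1
s1 | #0#[1]_0   read 1 → write _, move ←, go to s1
s1 | #0[#]__0   read # → write 1, move →, go to s0
s0 | #01[_]_0
At halt the head is at cell 1.

1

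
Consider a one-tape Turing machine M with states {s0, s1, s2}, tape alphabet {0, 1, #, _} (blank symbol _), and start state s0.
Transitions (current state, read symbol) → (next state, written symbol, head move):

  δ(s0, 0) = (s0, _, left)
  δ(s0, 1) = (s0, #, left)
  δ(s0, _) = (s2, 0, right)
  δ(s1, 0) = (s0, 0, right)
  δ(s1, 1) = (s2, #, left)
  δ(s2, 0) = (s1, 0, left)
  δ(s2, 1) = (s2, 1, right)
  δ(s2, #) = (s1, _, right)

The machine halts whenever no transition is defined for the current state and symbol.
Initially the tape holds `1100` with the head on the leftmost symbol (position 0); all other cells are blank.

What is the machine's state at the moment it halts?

s2

state=s0 head=0 tape=_[1]100   (s0,1)→(s0,#,left)
state=s0 head=-1 tape=[_]#100   (s0,_)→(s2,0,right)
state=s2 head=0 tape=0[#]100   (s2,#)→(s1,_,right)
state=s1 head=1 tape=0_[1]00   (s1,1)→(s2,#,left)
state=s2 head=0 tape=0[_]#00
No transition is defined for (s2, _); M halts in state s2.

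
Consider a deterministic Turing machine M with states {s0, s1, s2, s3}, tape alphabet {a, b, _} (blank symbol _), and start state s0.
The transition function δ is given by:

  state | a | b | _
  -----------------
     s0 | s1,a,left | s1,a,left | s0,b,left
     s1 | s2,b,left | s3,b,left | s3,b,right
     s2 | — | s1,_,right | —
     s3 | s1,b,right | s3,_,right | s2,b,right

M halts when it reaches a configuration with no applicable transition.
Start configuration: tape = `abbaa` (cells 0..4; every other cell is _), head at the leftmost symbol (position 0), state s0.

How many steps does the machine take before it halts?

s0 | _[a]bbaa___   read a → write a, move left, go to s1
s1 | [_]abbaa___   read _ → write b, move right, go to s3
s3 | b[a]bbaa___   read a → write b, move right, go to s1
s1 | bb[b]baa___   read b → write b, move left, go to s3
s3 | b[b]bbaa___   read b → write _, move right, go to s3
s3 | b_[b]baa___   read b → write _, move right, go to s3
s3 | b__[b]aa___   read b → write _, move right, go to s3
s3 | b___[a]a___   read a → write b, move right, go to s1
s1 | b___b[a]___   read a → write b, move left, go to s2
s2 | b___[b]b___   read b → write _, move right, go to s1
s1 | b____[b]___   read b → write b, move left, go to s3
s3 | b___[_]b___   read _ → write b, move right, go to s2
s2 | b___b[b]___   read b → write _, move right, go to s1
s1 | b___b_[_]__   read _ → write b, move right, go to s3
s3 | b___b_b[_]_   read _ → write b, move right, go to s2
s2 | b___b_bb[_]
M halts after 15 transitions.

15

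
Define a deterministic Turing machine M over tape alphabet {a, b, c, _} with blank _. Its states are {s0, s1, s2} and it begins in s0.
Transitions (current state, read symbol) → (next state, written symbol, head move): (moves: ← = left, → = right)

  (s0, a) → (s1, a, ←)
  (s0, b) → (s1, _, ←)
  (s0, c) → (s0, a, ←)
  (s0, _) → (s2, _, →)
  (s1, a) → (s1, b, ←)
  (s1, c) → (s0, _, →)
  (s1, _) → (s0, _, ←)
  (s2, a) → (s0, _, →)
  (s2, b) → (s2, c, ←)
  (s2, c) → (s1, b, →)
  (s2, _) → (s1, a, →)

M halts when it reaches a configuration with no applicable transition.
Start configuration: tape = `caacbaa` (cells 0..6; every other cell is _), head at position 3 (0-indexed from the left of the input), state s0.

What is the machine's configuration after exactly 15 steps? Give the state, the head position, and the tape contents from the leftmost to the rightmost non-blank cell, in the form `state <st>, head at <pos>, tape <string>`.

state s1, head at -2, tape bb_aabaa

s0 | __caa[c]baa   read c → write a, move ←, go to s0
s0 | __ca[a]abaa   read a → write a, move ←, go to s1
s1 | __c[a]aabaa   read a → write b, move ←, go to s1
s1 | __[c]baabaa   read c → write _, move →, go to s0
s0 | ___[b]aabaa   read b → write _, move ←, go to s1
s1 | __[_]_aabaa   read _ → write _, move ←, go to s0
s0 | _[_]__aabaa   read _ → write _, move →, go to s2
s2 | __[_]_aabaa   read _ → write a, move →, go to s1
s1 | __a[_]aabaa   read _ → write _, move ←, go to s0
s0 | __[a]_aabaa   read a → write a, move ←, go to s1
s1 | _[_]a_aabaa   read _ → write _, move ←, go to s0
s0 | [_]_a_aabaa   read _ → write _, move →, go to s2
s2 | _[_]a_aabaa   read _ → write a, move →, go to s1
s1 | _a[a]_aabaa   read a → write b, move ←, go to s1
s1 | _[a]b_aabaa   read a → write b, move ←, go to s1
s1 | [_]bb_aabaa
After 15 steps: state s1, head at -2, tape bb_aabaa.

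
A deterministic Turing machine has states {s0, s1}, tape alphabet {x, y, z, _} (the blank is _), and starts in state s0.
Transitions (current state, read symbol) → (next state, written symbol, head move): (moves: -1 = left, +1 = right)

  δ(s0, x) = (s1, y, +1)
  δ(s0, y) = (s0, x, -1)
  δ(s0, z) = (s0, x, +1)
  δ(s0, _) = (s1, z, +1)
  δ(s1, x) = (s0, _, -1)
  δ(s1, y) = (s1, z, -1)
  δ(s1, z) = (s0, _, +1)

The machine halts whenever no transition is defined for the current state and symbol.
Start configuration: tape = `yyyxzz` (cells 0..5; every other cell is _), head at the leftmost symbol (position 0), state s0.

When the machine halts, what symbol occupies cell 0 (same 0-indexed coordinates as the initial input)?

x

state=s0 head=0 tape=_[y]yyxzz   (s0,y)→(s0,x,-1)
state=s0 head=-1 tape=[_]xyyxzz   (s0,_)→(s1,z,+1)
state=s1 head=0 tape=z[x]yyxzz   (s1,x)→(s0,_,-1)
state=s0 head=-1 tape=[z]_yyxzz   (s0,z)→(s0,x,+1)
state=s0 head=0 tape=x[_]yyxzz   (s0,_)→(s1,z,+1)
state=s1 head=1 tape=xz[y]yxzz   (s1,y)→(s1,z,-1)
state=s1 head=0 tape=x[z]zyxzz   (s1,z)→(s0,_,+1)
state=s0 head=1 tape=x_[z]yxzz   (s0,z)→(s0,x,+1)
state=s0 head=2 tape=x_x[y]xzz   (s0,y)→(s0,x,-1)
state=s0 head=1 tape=x_[x]xxzz   (s0,x)→(s1,y,+1)
state=s1 head=2 tape=x_y[x]xzz   (s1,x)→(s0,_,-1)
state=s0 head=1 tape=x_[y]_xzz   (s0,y)→(s0,x,-1)
state=s0 head=0 tape=x[_]x_xzz   (s0,_)→(s1,z,+1)
state=s1 head=1 tape=xz[x]_xzz   (s1,x)→(s0,_,-1)
state=s0 head=0 tape=x[z]__xzz   (s0,z)→(s0,x,+1)
state=s0 head=1 tape=xx[_]_xzz   (s0,_)→(s1,z,+1)
state=s1 head=2 tape=xxz[_]xzz
Cell 0 holds x when M halts.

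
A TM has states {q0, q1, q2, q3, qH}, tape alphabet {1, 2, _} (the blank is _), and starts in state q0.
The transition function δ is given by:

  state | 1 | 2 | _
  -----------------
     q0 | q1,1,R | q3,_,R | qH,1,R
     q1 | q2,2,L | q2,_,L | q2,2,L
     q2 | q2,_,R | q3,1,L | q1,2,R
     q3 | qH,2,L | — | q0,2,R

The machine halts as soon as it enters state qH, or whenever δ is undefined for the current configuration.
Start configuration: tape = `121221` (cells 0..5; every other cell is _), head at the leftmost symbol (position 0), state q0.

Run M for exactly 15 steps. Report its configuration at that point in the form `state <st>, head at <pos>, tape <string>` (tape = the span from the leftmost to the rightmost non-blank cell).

state q1, head at 3, tape 221_21

q0 | [1]21221   read 1 → write 1, move R, go to q1
q1 | 1[2]1221   read 2 → write _, move L, go to q2
q2 | [1]_1221   read 1 → write _, move R, go to q2
q2 | _[_]1221   read _ → write 2, move R, go to q1
q1 | _2[1]221   read 1 → write 2, move L, go to q2
q2 | _[2]2221   read 2 → write 1, move L, go to q3
q3 | [_]12221   read _ → write 2, move R, go to q0
q0 | 2[1]2221   read 1 → write 1, move R, go to q1
q1 | 21[2]221   read 2 → write _, move L, go to q2
q2 | 2[1]_221   read 1 → write _, move R, go to q2
q2 | 2_[_]221   read _ → write 2, move R, go to q1
q1 | 2_2[2]21   read 2 → write _, move L, go to q2
q2 | 2_[2]_21   read 2 → write 1, move L, go to q3
q3 | 2[_]1_21   read _ → write 2, move R, go to q0
q0 | 22[1]_21   read 1 → write 1, move R, go to q1
q1 | 221[_]21
After 15 steps: state q1, head at 3, tape 221_21.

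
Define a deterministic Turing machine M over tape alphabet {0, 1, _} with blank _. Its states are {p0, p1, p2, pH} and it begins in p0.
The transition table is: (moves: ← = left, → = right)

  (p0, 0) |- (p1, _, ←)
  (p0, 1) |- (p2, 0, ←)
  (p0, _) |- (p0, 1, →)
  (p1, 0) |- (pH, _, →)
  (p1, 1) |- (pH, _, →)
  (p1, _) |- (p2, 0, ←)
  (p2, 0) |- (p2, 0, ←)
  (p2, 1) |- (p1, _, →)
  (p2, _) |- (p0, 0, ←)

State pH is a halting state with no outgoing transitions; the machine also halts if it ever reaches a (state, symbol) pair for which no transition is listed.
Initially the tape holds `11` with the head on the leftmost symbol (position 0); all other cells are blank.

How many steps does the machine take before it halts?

p0 | __[1]1   read 1 → write 0, move ←, go to p2
p2 | _[_]01   read _ → write 0, move ←, go to p0
p0 | [_]001   read _ → write 1, move →, go to p0
p0 | 1[0]01   read 0 → write _, move ←, go to p1
p1 | [1]_01   read 1 → write _, move →, go to pH
pH | _[_]01
M halts after 5 transitions.

5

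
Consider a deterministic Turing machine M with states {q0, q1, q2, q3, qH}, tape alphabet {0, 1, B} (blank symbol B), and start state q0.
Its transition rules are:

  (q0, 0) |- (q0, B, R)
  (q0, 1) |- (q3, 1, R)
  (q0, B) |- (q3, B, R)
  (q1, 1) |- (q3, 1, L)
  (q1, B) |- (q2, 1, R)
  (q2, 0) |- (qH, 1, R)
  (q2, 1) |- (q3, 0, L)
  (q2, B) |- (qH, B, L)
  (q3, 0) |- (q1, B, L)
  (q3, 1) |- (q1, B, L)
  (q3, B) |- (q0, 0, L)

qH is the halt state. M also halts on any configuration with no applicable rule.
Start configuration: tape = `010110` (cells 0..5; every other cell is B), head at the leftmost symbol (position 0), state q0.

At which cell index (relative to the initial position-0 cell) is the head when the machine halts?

-1

q0 | B[0]10110   read 0 → write B, move R, go to q0
q0 | BB[1]0110   read 1 → write 1, move R, go to q3
q3 | BB1[0]110   read 0 → write B, move L, go to q1
q1 | BB[1]B110   read 1 → write 1, move L, go to q3
q3 | B[B]1B110   read B → write 0, move L, go to q0
q0 | [B]01B110   read B → write B, move R, go to q3
q3 | B[0]1B110   read 0 → write B, move L, go to q1
q1 | [B]B1B110   read B → write 1, move R, go to q2
q2 | 1[B]1B110   read B → write B, move L, go to qH
qH | [1]B1B110
At halt the head is at cell -1.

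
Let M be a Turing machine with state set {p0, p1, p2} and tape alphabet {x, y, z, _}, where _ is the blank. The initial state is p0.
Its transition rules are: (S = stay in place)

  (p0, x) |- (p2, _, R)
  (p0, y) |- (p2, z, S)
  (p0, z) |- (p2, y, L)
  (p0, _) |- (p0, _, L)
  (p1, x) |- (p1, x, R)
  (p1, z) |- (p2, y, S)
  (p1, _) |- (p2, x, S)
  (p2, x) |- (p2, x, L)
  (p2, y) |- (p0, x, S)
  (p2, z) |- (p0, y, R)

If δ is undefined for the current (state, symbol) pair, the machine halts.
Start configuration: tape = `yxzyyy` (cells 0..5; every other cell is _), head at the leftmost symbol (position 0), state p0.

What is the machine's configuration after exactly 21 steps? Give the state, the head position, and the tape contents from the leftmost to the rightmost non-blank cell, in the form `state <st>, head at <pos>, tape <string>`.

state=p0 head=0 tape=[y]xzyyy_   (p0,y)→(p2,z,S)
state=p2 head=0 tape=[z]xzyyy_   (p2,z)→(p0,y,R)
state=p0 head=1 tape=y[x]zyyy_   (p0,x)→(p2,_,R)
state=p2 head=2 tape=y_[z]yyy_   (p2,z)→(p0,y,R)
state=p0 head=3 tape=y_y[y]yy_   (p0,y)→(p2,z,S)
state=p2 head=3 tape=y_y[z]yy_   (p2,z)→(p0,y,R)
state=p0 head=4 tape=y_yy[y]y_   (p0,y)→(p2,z,S)
state=p2 head=4 tape=y_yy[z]y_   (p2,z)→(p0,y,R)
state=p0 head=5 tape=y_yyy[y]_   (p0,y)→(p2,z,S)
state=p2 head=5 tape=y_yyy[z]_   (p2,z)→(p0,y,R)
state=p0 head=6 tape=y_yyyy[_]   (p0,_)→(p0,_,L)
state=p0 head=5 tape=y_yyy[y]_   (p0,y)→(p2,z,S)
state=p2 head=5 tape=y_yyy[z]_   (p2,z)→(p0,y,R)
state=p0 head=6 tape=y_yyyy[_]   (p0,_)→(p0,_,L)
state=p0 head=5 tape=y_yyy[y]_   (p0,y)→(p2,z,S)
state=p2 head=5 tape=y_yyy[z]_   (p2,z)→(p0,y,R)
state=p0 head=6 tape=y_yyyy[_]   (p0,_)→(p0,_,L)
state=p0 head=5 tape=y_yyy[y]_   (p0,y)→(p2,z,S)
state=p2 head=5 tape=y_yyy[z]_   (p2,z)→(p0,y,R)
state=p0 head=6 tape=y_yyyy[_]   (p0,_)→(p0,_,L)
state=p0 head=5 tape=y_yyy[y]_   (p0,y)→(p2,z,S)
state=p2 head=5 tape=y_yyy[z]_
After 21 steps: state p2, head at 5, tape y_yyyz.

state p2, head at 5, tape y_yyyz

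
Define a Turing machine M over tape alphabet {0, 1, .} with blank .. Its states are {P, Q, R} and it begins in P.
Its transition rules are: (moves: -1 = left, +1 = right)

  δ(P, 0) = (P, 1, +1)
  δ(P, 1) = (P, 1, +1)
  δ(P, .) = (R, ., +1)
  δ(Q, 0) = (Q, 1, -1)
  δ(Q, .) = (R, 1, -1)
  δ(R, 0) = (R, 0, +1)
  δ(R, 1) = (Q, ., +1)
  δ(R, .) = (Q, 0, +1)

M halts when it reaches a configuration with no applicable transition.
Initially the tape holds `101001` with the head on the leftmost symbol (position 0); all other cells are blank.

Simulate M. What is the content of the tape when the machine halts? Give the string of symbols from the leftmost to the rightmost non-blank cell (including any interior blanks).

111111.001

P | [1]01001....   read 1 → write 1, move +1, go to P
P | 1[0]1001....   read 0 → write 1, move +1, go to P
P | 11[1]001....   read 1 → write 1, move +1, go to P
P | 111[0]01....   read 0 → write 1, move +1, go to P
P | 1111[0]1....   read 0 → write 1, move +1, go to P
P | 11111[1]....   read 1 → write 1, move +1, go to P
P | 111111[.]...   read . → write ., move +1, go to R
R | 111111.[.]..   read . → write 0, move +1, go to Q
Q | 111111.0[.].   read . → write 1, move -1, go to R
R | 111111.[0]1.   read 0 → write 0, move +1, go to R
R | 111111.0[1].   read 1 → write ., move +1, go to Q
Q | 111111.0.[.]   read . → write 1, move -1, go to R
R | 111111.0[.]1   read . → write 0, move +1, go to Q
Q | 111111.00[1]
The non-blank tape span at halt is 111111.001.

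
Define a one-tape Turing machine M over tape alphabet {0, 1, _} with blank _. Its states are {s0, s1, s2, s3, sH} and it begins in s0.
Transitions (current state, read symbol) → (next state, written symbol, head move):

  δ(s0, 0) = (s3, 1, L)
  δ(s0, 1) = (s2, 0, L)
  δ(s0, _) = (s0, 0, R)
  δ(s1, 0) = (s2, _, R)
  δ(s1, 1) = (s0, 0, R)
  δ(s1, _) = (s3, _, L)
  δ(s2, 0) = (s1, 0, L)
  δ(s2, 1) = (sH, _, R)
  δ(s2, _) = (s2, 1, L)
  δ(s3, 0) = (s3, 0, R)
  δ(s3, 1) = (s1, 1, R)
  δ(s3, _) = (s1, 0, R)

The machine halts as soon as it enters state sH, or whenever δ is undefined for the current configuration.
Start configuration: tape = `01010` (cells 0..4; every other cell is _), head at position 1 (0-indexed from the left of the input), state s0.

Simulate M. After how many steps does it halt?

s0 | __0[1]010   read 1 → write 0, move L, go to s2
s2 | __[0]0010   read 0 → write 0, move L, go to s1
s1 | _[_]00010   read _ → write _, move L, go to s3
s3 | [_]_00010   read _ → write 0, move R, go to s1
s1 | 0[_]00010   read _ → write _, move L, go to s3
s3 | [0]_00010   read 0 → write 0, move R, go to s3
s3 | 0[_]00010   read _ → write 0, move R, go to s1
s1 | 00[0]0010   read 0 → write _, move R, go to s2
s2 | 00_[0]010   read 0 → write 0, move L, go to s1
s1 | 00[_]0010   read _ → write _, move L, go to s3
s3 | 0[0]_0010   read 0 → write 0, move R, go to s3
s3 | 00[_]0010   read _ → write 0, move R, go to s1
s1 | 000[0]010   read 0 → write _, move R, go to s2
s2 | 000_[0]10   read 0 → write 0, move L, go to s1
s1 | 000[_]010   read _ → write _, move L, go to s3
s3 | 00[0]_010   read 0 → write 0, move R, go to s3
s3 | 000[_]010   read _ → write 0, move R, go to s1
s1 | 0000[0]10   read 0 → write _, move R, go to s2
s2 | 0000_[1]0   read 1 → write _, move R, go to sH
sH | 0000__[0]
M halts after 19 transitions.

19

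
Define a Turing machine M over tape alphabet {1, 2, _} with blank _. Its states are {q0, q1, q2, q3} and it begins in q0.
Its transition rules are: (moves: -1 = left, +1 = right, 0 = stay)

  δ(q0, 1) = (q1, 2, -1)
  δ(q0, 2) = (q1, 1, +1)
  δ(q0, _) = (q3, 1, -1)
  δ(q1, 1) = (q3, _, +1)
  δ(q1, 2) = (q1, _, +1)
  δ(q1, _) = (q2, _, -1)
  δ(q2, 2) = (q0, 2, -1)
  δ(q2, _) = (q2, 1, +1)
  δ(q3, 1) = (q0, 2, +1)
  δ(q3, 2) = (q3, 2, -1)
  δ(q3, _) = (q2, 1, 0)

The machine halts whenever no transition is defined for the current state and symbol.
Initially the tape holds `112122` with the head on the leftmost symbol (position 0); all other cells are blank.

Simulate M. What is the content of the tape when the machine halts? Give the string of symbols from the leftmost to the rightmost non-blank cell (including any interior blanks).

12212122

state=q0 head=0 tape=__[1]12122   (q0,1)→(q1,2,-1)
state=q1 head=-1 tape=_[_]212122   (q1,_)→(q2,_,-1)
state=q2 head=-2 tape=[_]_212122   (q2,_)→(q2,1,+1)
state=q2 head=-1 tape=1[_]212122   (q2,_)→(q2,1,+1)
state=q2 head=0 tape=11[2]12122   (q2,2)→(q0,2,-1)
state=q0 head=-1 tape=1[1]212122   (q0,1)→(q1,2,-1)
state=q1 head=-2 tape=[1]2212122   (q1,1)→(q3,_,+1)
state=q3 head=-1 tape=_[2]212122   (q3,2)→(q3,2,-1)
state=q3 head=-2 tape=[_]2212122   (q3,_)→(q2,1,0)
state=q2 head=-2 tape=[1]2212122
The non-blank tape span at halt is 12212122.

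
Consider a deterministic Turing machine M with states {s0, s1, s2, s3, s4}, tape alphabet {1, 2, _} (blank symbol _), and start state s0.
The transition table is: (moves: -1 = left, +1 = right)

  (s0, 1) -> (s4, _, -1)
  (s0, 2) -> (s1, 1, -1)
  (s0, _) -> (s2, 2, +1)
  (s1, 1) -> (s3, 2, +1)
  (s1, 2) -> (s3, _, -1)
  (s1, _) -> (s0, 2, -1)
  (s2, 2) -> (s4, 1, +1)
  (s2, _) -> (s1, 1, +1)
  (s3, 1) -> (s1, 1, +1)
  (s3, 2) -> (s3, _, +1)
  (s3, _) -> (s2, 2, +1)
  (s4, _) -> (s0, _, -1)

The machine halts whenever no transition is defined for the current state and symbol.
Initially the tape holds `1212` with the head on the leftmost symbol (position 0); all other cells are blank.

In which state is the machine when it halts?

s0 | __[1]212   read 1 → write _, move -1, go to s4
s4 | _[_]_212   read _ → write _, move -1, go to s0
s0 | [_]__212   read _ → write 2, move +1, go to s2
s2 | 2[_]_212   read _ → write 1, move +1, go to s1
s1 | 21[_]212   read _ → write 2, move -1, go to s0
s0 | 2[1]2212   read 1 → write _, move -1, go to s4
s4 | [2]_2212
No transition is defined for (s4, 2); M halts in state s4.

s4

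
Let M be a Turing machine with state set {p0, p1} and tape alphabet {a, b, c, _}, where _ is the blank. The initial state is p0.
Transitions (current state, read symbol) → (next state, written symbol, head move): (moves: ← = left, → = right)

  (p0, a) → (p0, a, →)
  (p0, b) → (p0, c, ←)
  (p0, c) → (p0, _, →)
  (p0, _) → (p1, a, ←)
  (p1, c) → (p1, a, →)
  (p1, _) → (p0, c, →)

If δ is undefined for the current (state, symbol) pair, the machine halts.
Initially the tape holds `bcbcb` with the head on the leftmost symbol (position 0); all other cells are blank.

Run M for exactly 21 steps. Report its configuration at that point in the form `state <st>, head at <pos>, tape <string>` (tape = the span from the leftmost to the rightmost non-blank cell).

p0 | __[b]cbcb__   read b → write c, move ←, go to p0
p0 | _[_]ccbcb__   read _ → write a, move ←, go to p1
p1 | [_]accbcb__   read _ → write c, move →, go to p0
p0 | c[a]ccbcb__   read a → write a, move →, go to p0
p0 | ca[c]cbcb__   read c → write _, move →, go to p0
p0 | ca_[c]bcb__   read c → write _, move →, go to p0
p0 | ca__[b]cb__   read b → write c, move ←, go to p0
p0 | ca_[_]ccb__   read _ → write a, move ←, go to p1
p1 | ca[_]accb__   read _ → write c, move →, go to p0
p0 | cac[a]ccb__   read a → write a, move →, go to p0
p0 | caca[c]cb__   read c → write _, move →, go to p0
p0 | caca_[c]b__   read c → write _, move →, go to p0
p0 | caca__[b]__   read b → write c, move ←, go to p0
p0 | caca_[_]c__   read _ → write a, move ←, go to p1
p1 | caca[_]ac__   read _ → write c, move →, go to p0
p0 | cacac[a]c__   read a → write a, move →, go to p0
p0 | cacaca[c]__   read c → write _, move →, go to p0
p0 | cacaca_[_]_   read _ → write a, move ←, go to p1
p1 | cacaca[_]a_   read _ → write c, move →, go to p0
p0 | cacacac[a]_   read a → write a, move →, go to p0
p0 | cacacaca[_]   read _ → write a, move ←, go to p1
p1 | cacacac[a]a
After 21 steps: state p1, head at 5, tape cacacacaa.

state p1, head at 5, tape cacacacaa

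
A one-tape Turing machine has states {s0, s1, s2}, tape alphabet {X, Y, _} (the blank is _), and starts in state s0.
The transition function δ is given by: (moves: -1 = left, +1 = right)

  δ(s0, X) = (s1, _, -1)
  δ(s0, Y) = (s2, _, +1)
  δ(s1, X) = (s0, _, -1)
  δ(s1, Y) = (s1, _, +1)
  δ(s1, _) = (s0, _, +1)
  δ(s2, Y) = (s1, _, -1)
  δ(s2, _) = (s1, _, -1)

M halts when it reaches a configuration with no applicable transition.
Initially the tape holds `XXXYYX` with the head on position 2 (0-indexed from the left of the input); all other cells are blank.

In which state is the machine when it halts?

s0 | _XX[X]YYX   read X → write _, move -1, go to s1
s1 | _X[X]_YYX   read X → write _, move -1, go to s0
s0 | _[X]__YYX   read X → write _, move -1, go to s1
s1 | [_]___YYX   read _ → write _, move +1, go to s0
s0 | _[_]__YYX
No transition is defined for (s0, _); M halts in state s0.

s0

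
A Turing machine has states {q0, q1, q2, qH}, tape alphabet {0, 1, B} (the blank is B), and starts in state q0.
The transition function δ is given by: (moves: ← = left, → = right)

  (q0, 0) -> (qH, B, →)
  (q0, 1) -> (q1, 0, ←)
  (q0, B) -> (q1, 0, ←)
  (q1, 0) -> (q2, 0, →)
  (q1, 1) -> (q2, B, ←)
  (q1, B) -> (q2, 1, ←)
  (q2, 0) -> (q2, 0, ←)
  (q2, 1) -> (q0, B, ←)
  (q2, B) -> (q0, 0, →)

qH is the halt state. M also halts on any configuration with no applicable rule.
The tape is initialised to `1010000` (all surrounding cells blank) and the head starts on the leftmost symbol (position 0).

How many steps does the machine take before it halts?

q0 | BBB[1]010000   read 1 → write 0, move ←, go to q1
q1 | BB[B]0010000   read B → write 1, move ←, go to q2
q2 | B[B]10010000   read B → write 0, move →, go to q0
q0 | B0[1]0010000   read 1 → write 0, move ←, go to q1
q1 | B[0]00010000   read 0 → write 0, move →, go to q2
q2 | B0[0]0010000   read 0 → write 0, move ←, go to q2
q2 | B[0]00010000   read 0 → write 0, move ←, go to q2
q2 | [B]000010000   read B → write 0, move →, go to q0
q0 | 0[0]00010000   read 0 → write B, move →, go to qH
qH | 0B[0]0010000
M halts after 9 transitions.

9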